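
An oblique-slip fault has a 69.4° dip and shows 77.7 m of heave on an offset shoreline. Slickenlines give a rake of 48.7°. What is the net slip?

294 m

dip-slip = heave / cos(dip) = 77.7 / cos(69.4°) = 220.8 m
net slip = dip-slip / sin(rake) = 220.8 / sin(48.7°) = 294 m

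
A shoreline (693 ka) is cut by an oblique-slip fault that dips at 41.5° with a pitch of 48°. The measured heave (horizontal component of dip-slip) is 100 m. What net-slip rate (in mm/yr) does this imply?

dip-slip = heave / cos(dip) = 100 / cos(41.5°) = 133.5 m
net slip = dip-slip / sin(rake) = 133.5 / sin(48°) = 179.7 m
rate = 179.7 m / 693 ka = 0.000259 m/yr = 0.259 mm/yr

0.259 mm/yr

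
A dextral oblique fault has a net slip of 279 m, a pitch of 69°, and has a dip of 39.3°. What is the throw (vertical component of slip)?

165 m

dip-slip = net slip × sin(rake) = 279 m × sin(69°) = 260.5 m
throw = dip-slip × sin(dip) = 260.5 × sin(39.3°) = 165 m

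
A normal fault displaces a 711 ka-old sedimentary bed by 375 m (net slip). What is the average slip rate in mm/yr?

0.527 mm/yr

rate = 375 m / 711 ka = 0.000527 m/yr = 0.527 mm/yr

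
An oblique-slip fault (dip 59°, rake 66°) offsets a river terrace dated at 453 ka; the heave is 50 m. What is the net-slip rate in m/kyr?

0.235 m/kyr

dip-slip = heave / cos(dip) = 50 / cos(59°) = 97.08 m
net slip = dip-slip / sin(rake) = 97.08 / sin(66°) = 106.3 m
rate = 106.3 m / 453 ka = 0.000235 m/yr = 0.235 m/kyr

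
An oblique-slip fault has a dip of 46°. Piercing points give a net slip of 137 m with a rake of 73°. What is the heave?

dip-slip = net slip × sin(rake) = 137 m × sin(73°) = 131 m
heave = dip-slip × cos(dip) = 131 × cos(46°) = 91 m

91 m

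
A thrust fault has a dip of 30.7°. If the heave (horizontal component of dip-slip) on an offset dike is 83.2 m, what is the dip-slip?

96.8 m

dip-slip = heave / cos(dip) = 83.2 / cos(30.7°) = 96.8 m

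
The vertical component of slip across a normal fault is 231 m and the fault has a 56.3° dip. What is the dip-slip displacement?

dip-slip = throw / sin(dip) = 231 / sin(56.3°) = 278 m

278 m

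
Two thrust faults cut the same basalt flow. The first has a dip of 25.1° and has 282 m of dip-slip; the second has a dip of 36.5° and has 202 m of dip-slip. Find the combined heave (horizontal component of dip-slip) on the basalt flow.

heave_A = 282 × cos(25.1°) = 255.4 m
heave_B = 202 × cos(36.5°) = 162.4 m
total = 255.4 + 162.4 = 418 m

418 m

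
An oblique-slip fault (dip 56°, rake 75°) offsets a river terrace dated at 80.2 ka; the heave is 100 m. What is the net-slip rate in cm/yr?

0.231 cm/yr

dip-slip = heave / cos(dip) = 100 / cos(56°) = 178.8 m
net slip = dip-slip / sin(rake) = 178.8 / sin(75°) = 185.1 m
rate = 185.1 m / 80.2 ka = 0.00231 m/yr = 0.231 cm/yr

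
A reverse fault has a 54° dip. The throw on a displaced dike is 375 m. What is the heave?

272 m

heave = throw / tan(dip) = 375 / tan(54°) = 272 m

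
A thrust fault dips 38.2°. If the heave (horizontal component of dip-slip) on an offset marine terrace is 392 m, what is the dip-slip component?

499 m

dip-slip = heave / cos(dip) = 392 / cos(38.2°) = 499 m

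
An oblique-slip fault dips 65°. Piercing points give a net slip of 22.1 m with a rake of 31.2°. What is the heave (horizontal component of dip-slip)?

4.84 m

dip-slip = net slip × sin(rake) = 22.1 m × sin(31.2°) = 11.45 m
heave = dip-slip × cos(dip) = 11.45 × cos(65°) = 4.84 m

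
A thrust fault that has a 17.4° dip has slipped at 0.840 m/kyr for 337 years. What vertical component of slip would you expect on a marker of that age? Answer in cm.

dip-slip = rate × time = 0.840 m/kyr × 337 years = 0.2831 m
throw = dip-slip × sin(dip) = 0.2831 × sin(17.4°) = 0.0847 m = 8.47 cm

8.47 cm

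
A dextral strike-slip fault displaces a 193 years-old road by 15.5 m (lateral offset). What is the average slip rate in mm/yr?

80.3 mm/yr

rate = 15.5 m / 193 years = 0.0803 m/yr = 80.3 mm/yr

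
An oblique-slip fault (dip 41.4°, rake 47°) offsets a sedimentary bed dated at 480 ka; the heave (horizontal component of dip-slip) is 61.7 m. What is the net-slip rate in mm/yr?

dip-slip = heave / cos(dip) = 61.7 / cos(41.4°) = 82.25 m
net slip = dip-slip / sin(rake) = 82.25 / sin(47°) = 112.5 m
rate = 112.5 m / 480 ka = 0.000234 m/yr = 0.234 mm/yr

0.234 mm/yr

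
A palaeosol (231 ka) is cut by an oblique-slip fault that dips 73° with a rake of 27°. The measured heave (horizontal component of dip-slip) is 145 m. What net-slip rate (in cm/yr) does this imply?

dip-slip = heave / cos(dip) = 145 / cos(73°) = 495.9 m
net slip = dip-slip / sin(rake) = 495.9 / sin(27°) = 1092 m
rate = 1092 m / 231 ka = 0.00473 m/yr = 0.473 cm/yr

0.473 cm/yr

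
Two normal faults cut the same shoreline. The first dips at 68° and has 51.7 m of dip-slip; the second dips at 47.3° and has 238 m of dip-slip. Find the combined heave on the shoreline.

heave_A = 51.7 × cos(68°) = 19.37 m
heave_B = 238 × cos(47.3°) = 161.4 m
total = 19.37 + 161.4 = 181 m

181 m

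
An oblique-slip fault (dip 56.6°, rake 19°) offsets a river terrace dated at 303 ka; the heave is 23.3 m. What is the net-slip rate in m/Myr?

dip-slip = heave / cos(dip) = 23.3 / cos(56.6°) = 42.33 m
net slip = dip-slip / sin(rake) = 42.33 / sin(19°) = 130 m
rate = 130 m / 303 ka = 0.000429 m/yr = 429 m/Myr

429 m/Myr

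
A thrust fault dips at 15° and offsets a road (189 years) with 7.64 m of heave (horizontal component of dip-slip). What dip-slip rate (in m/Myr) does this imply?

41800 m/Myr

dip-slip = heave / cos(dip) = 7.64 m / cos(15°) = 7.910 m
rate = 7.910 m / 189 years = 0.0418 m/yr = 41800 m/Myr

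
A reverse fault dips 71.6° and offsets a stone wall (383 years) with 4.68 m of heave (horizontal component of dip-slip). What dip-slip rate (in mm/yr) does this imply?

38.7 mm/yr

dip-slip = heave / cos(dip) = 4.68 m / cos(71.6°) = 14.83 m
rate = 14.83 m / 383 years = 0.0387 m/yr = 38.7 mm/yr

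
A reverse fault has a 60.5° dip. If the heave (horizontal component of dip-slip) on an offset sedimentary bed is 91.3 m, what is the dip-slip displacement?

dip-slip = heave / cos(dip) = 91.3 / cos(60.5°) = 185 m

185 m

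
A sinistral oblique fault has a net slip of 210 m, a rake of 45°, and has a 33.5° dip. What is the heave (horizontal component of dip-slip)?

124 m

dip-slip = net slip × sin(rake) = 210 m × sin(45°) = 148.5 m
heave = dip-slip × cos(dip) = 148.5 × cos(33.5°) = 124 m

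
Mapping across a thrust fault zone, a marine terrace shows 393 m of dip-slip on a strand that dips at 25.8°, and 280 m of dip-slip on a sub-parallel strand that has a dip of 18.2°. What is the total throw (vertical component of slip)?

throw_A = 393 × sin(25.8°) = 171 m
throw_B = 280 × sin(18.2°) = 87.45 m
total = 171 + 87.45 = 258 m

258 m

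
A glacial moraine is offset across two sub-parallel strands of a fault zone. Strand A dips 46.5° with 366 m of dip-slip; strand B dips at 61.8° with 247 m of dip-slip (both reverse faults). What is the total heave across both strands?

369 m

heave_A = 366 × cos(46.5°) = 251.9 m
heave_B = 247 × cos(61.8°) = 116.7 m
total = 251.9 + 116.7 = 369 m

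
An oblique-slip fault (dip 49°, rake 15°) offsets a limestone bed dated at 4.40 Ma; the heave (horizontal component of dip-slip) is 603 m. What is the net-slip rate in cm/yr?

dip-slip = heave / cos(dip) = 603 / cos(49°) = 919.1 m
net slip = dip-slip / sin(rake) = 919.1 / sin(15°) = 3551 m
rate = 3551 m / 4.40 Ma = 0.000807 m/yr = 0.0807 cm/yr

0.0807 cm/yr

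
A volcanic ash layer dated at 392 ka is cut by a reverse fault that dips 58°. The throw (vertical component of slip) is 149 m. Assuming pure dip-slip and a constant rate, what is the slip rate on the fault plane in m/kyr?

0.448 m/kyr

dip-slip = throw / sin(dip) = 149 m / sin(58°) = 175.7 m
rate = 175.7 m / 392 ka = 0.000448 m/yr = 0.448 m/kyr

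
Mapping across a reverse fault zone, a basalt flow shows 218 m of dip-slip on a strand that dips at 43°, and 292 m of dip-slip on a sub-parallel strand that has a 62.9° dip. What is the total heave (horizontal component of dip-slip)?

292 m

heave_A = 218 × cos(43°) = 159.4 m
heave_B = 292 × cos(62.9°) = 133 m
total = 159.4 + 133 = 292 m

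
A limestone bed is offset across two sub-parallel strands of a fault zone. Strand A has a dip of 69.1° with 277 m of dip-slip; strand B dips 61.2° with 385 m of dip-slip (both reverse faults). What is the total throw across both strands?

596 m

throw_A = 277 × sin(69.1°) = 258.8 m
throw_B = 385 × sin(61.2°) = 337.4 m
total = 258.8 + 337.4 = 596 m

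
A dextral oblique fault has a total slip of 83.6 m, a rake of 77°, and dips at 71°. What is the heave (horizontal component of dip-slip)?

dip-slip = net slip × sin(rake) = 83.6 m × sin(77°) = 81.46 m
heave = dip-slip × cos(dip) = 81.46 × cos(71°) = 26.5 m

26.5 m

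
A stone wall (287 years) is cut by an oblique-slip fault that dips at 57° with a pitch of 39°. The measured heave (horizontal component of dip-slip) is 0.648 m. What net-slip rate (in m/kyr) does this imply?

dip-slip = heave / cos(dip) = 0.648 / cos(57°) = 1.190 m
net slip = dip-slip / sin(rake) = 1.190 / sin(39°) = 1.891 m
rate = 1.891 m / 287 years = 0.00659 m/yr = 6.59 m/kyr

6.59 m/kyr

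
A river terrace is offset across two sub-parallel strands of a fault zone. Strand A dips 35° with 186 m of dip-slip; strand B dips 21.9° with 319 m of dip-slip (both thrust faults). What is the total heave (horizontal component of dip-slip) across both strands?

448 m

heave_A = 186 × cos(35°) = 152.4 m
heave_B = 319 × cos(21.9°) = 296 m
total = 152.4 + 296 = 448 m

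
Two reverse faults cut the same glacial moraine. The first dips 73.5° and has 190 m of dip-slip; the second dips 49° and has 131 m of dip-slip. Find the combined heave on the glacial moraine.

heave_A = 190 × cos(73.5°) = 53.96 m
heave_B = 131 × cos(49°) = 85.94 m
total = 53.96 + 85.94 = 140 m

140 m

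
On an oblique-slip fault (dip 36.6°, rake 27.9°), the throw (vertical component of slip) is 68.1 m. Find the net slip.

dip-slip = throw / sin(dip) = 68.1 / sin(36.6°) = 114.2 m
net slip = dip-slip / sin(rake) = 114.2 / sin(27.9°) = 244 m

244 m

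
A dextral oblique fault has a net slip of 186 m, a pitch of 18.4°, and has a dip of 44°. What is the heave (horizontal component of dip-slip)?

42.2 m

dip-slip = net slip × sin(rake) = 186 m × sin(18.4°) = 58.71 m
heave = dip-slip × cos(dip) = 58.71 × cos(44°) = 42.2 m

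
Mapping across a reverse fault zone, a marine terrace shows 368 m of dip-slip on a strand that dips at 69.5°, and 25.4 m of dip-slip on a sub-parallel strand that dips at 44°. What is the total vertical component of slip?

362 m

throw_A = 368 × sin(69.5°) = 344.7 m
throw_B = 25.4 × sin(44°) = 17.64 m
total = 344.7 + 17.64 = 362 m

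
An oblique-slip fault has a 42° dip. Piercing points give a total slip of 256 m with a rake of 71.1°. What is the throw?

162 m

dip-slip = net slip × sin(rake) = 256 m × sin(71.1°) = 242.2 m
throw = dip-slip × sin(dip) = 242.2 × sin(42°) = 162 m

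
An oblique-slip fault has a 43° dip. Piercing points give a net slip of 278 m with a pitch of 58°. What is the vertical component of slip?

dip-slip = net slip × sin(rake) = 278 m × sin(58°) = 235.8 m
throw = dip-slip × sin(dip) = 235.8 × sin(43°) = 161 m

161 m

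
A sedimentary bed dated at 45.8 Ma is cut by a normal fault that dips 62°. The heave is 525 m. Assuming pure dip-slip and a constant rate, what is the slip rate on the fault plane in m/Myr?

dip-slip = heave / cos(dip) = 525 m / cos(62°) = 1118 m
rate = 1118 m / 45.8 Ma = 0.0000244 m/yr = 24.4 m/Myr

24.4 m/Myr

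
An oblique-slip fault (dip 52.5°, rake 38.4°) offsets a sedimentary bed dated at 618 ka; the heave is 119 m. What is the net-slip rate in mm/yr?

dip-slip = heave / cos(dip) = 119 / cos(52.5°) = 195.5 m
net slip = dip-slip / sin(rake) = 195.5 / sin(38.4°) = 314.7 m
rate = 314.7 m / 618 ka = 0.000509 m/yr = 0.509 mm/yr

0.509 mm/yr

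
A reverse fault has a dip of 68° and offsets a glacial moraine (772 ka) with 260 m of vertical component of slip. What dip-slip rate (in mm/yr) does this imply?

0.363 mm/yr

dip-slip = throw / sin(dip) = 260 m / sin(68°) = 280.4 m
rate = 280.4 m / 772 ka = 0.000363 m/yr = 0.363 mm/yr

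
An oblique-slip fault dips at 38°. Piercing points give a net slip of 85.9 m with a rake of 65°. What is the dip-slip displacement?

dip-slip = net slip × sin(rake) = 85.9 m × sin(65°) = 77.9 m

77.9 m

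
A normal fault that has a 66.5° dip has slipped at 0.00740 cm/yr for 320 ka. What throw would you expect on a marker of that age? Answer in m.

dip-slip = rate × time = 0.00740 cm/yr × 320 ka = 23.68 m
throw = dip-slip × sin(dip) = 23.68 × sin(66.5°) = 21.7 m

21.7 m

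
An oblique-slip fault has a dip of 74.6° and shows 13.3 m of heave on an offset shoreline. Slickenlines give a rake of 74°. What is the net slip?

dip-slip = heave / cos(dip) = 13.3 / cos(74.6°) = 50.08 m
net slip = dip-slip / sin(rake) = 50.08 / sin(74°) = 52.1 m

52.1 m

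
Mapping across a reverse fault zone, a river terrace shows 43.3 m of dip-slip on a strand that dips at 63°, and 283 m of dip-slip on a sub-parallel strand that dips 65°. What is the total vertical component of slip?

295 m

throw_A = 43.3 × sin(63°) = 38.58 m
throw_B = 283 × sin(65°) = 256.5 m
total = 38.58 + 256.5 = 295 m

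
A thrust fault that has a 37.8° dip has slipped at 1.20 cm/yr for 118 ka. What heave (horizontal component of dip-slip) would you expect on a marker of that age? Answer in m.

dip-slip = rate × time = 1.20 cm/yr × 118 ka = 1416 m
heave = dip-slip × cos(dip) = 1416 × cos(37.8°) = 1120 m

1120 m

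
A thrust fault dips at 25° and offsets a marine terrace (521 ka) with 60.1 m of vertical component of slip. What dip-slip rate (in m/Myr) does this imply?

273 m/Myr

dip-slip = throw / sin(dip) = 60.1 m / sin(25°) = 142.2 m
rate = 142.2 m / 521 ka = 0.000273 m/yr = 273 m/Myr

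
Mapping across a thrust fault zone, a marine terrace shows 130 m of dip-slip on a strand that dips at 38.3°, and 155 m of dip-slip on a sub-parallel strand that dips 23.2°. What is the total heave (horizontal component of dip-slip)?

244 m

heave_A = 130 × cos(38.3°) = 102 m
heave_B = 155 × cos(23.2°) = 142.5 m
total = 102 + 142.5 = 244 m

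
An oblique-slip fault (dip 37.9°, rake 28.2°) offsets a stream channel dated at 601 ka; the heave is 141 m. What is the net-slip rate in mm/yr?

0.629 mm/yr

dip-slip = heave / cos(dip) = 141 / cos(37.9°) = 178.7 m
net slip = dip-slip / sin(rake) = 178.7 / sin(28.2°) = 378.1 m
rate = 378.1 m / 601 ka = 0.000629 m/yr = 0.629 mm/yr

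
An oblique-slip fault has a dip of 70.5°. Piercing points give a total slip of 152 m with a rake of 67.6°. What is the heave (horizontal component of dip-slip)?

46.9 m

dip-slip = net slip × sin(rake) = 152 m × sin(67.6°) = 140.5 m
heave = dip-slip × cos(dip) = 140.5 × cos(70.5°) = 46.9 m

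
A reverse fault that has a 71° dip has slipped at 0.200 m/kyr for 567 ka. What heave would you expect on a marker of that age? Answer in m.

dip-slip = rate × time = 0.200 m/kyr × 567 ka = 113.4 m
heave = dip-slip × cos(dip) = 113.4 × cos(71°) = 36.9 m

36.9 m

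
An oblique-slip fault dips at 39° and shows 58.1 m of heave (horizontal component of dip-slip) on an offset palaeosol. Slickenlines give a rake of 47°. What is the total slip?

dip-slip = heave / cos(dip) = 58.1 / cos(39°) = 74.76 m
net slip = dip-slip / sin(rake) = 74.76 / sin(47°) = 102 m

102 m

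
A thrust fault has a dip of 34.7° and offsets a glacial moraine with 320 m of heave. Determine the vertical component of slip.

222 m

throw = heave × tan(dip) = 320 × tan(34.7°) = 222 m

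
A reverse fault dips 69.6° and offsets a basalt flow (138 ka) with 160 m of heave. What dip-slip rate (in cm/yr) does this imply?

dip-slip = heave / cos(dip) = 160 m / cos(69.6°) = 459 m
rate = 459 m / 138 ka = 0.00333 m/yr = 0.333 cm/yr

0.333 cm/yr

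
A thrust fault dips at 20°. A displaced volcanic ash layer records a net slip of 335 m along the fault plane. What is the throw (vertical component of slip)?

115 m

throw = dip-slip × sin(dip) = 335 m × sin(20°) = 115 m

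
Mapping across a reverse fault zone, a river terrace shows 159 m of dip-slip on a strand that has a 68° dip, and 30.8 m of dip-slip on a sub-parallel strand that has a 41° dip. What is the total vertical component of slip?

throw_A = 159 × sin(68°) = 147.4 m
throw_B = 30.8 × sin(41°) = 20.21 m
total = 147.4 + 20.21 = 168 m

168 m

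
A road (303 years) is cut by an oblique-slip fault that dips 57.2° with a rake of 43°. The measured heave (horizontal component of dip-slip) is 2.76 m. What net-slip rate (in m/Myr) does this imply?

dip-slip = heave / cos(dip) = 2.76 / cos(57.2°) = 5.095 m
net slip = dip-slip / sin(rake) = 5.095 / sin(43°) = 7.471 m
rate = 7.471 m / 303 years = 0.0247 m/yr = 24700 m/Myr

24700 m/Myr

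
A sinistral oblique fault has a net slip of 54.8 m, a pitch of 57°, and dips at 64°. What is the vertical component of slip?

41.3 m

dip-slip = net slip × sin(rake) = 54.8 m × sin(57°) = 45.96 m
throw = dip-slip × sin(dip) = 45.96 × sin(64°) = 41.3 m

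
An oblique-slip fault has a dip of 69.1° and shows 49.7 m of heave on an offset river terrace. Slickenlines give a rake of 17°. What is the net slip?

477 m

dip-slip = heave / cos(dip) = 49.7 / cos(69.1°) = 139.3 m
net slip = dip-slip / sin(rake) = 139.3 / sin(17°) = 477 m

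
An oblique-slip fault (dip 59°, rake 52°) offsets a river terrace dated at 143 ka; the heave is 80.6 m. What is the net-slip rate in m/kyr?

dip-slip = heave / cos(dip) = 80.6 / cos(59°) = 156.5 m
net slip = dip-slip / sin(rake) = 156.5 / sin(52°) = 198.6 m
rate = 198.6 m / 143 ka = 0.00139 m/yr = 1.39 m/kyr

1.39 m/kyr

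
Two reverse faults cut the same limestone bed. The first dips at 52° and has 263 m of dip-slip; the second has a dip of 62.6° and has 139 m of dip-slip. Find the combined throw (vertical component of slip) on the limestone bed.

throw_A = 263 × sin(52°) = 207.2 m
throw_B = 139 × sin(62.6°) = 123.4 m
total = 207.2 + 123.4 = 331 m

331 m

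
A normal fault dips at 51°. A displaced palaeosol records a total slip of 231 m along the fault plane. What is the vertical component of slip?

180 m

throw = dip-slip × sin(dip) = 231 m × sin(51°) = 180 m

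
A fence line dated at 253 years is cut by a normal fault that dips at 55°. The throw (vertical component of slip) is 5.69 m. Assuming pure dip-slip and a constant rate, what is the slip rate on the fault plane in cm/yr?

dip-slip = throw / sin(dip) = 5.69 m / sin(55°) = 6.946 m
rate = 6.946 m / 253 years = 0.0275 m/yr = 2.75 cm/yr

2.75 cm/yr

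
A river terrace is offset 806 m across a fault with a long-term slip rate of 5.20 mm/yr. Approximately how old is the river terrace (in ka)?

155 ka

age = offset / rate = 806 m / (5.20 mm/yr) = 155000 yr = 155 ka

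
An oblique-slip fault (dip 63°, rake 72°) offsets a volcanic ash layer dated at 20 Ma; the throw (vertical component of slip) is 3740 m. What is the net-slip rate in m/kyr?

dip-slip = throw / sin(dip) = 3740 / sin(63°) = 4198 m
net slip = dip-slip / sin(rake) = 4198 / sin(72°) = 4414 m
rate = 4414 m / 20 Ma = 0.000221 m/yr = 0.221 m/kyr

0.221 m/kyr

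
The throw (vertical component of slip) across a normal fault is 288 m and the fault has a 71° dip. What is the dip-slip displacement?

dip-slip = throw / sin(dip) = 288 / sin(71°) = 305 m

305 m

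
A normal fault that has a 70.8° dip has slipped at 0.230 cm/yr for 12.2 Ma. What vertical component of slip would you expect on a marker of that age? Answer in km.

dip-slip = rate × time = 0.230 cm/yr × 12.2 Ma = 28060 m
throw = dip-slip × sin(dip) = 28060 × sin(70.8°) = 26500 m = 26.5 km

26.5 km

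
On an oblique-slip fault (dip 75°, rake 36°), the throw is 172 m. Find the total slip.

dip-slip = throw / sin(dip) = 172 / sin(75°) = 178.1 m
net slip = dip-slip / sin(rake) = 178.1 / sin(36°) = 303 m

303 m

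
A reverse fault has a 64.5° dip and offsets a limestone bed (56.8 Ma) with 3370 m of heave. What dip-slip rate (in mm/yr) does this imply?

dip-slip = heave / cos(dip) = 3370 m / cos(64.5°) = 7828 m
rate = 7828 m / 56.8 Ma = 0.000138 m/yr = 0.138 mm/yr

0.138 mm/yr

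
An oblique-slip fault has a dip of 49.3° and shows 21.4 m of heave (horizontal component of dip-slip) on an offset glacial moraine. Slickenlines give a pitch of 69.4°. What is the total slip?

dip-slip = heave / cos(dip) = 21.4 / cos(49.3°) = 32.82 m
net slip = dip-slip / sin(rake) = 32.82 / sin(69.4°) = 35.1 m

35.1 m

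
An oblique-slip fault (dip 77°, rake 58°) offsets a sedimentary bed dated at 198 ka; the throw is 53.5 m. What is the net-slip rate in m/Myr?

dip-slip = throw / sin(dip) = 53.5 / sin(77°) = 54.91 m
net slip = dip-slip / sin(rake) = 54.91 / sin(58°) = 64.75 m
rate = 64.75 m / 198 ka = 0.000327 m/yr = 327 m/Myr

327 m/Myr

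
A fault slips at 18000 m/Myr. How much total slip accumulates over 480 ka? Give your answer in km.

slip = rate × time = 18000 m/Myr × 480 ka = 8640 m = 8.64 km

8.64 km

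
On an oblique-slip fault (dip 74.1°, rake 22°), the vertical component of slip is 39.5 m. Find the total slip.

dip-slip = throw / sin(dip) = 39.5 / sin(74.1°) = 41.07 m
net slip = dip-slip / sin(rake) = 41.07 / sin(22°) = 110 m

110 m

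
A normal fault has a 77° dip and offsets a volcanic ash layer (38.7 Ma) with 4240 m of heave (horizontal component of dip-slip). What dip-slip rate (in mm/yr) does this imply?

0.487 mm/yr

dip-slip = heave / cos(dip) = 4240 m / cos(77°) = 18850 m
rate = 18850 m / 38.7 Ma = 0.000487 m/yr = 0.487 mm/yr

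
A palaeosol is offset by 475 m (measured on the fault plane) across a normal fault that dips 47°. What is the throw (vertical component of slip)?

throw = dip-slip × sin(dip) = 475 m × sin(47°) = 347 m

347 m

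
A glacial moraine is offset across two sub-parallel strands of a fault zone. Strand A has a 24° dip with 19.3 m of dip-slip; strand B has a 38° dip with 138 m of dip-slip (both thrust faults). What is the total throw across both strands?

throw_A = 19.3 × sin(24°) = 7.850 m
throw_B = 138 × sin(38°) = 84.96 m
total = 7.850 + 84.96 = 92.8 m

92.8 m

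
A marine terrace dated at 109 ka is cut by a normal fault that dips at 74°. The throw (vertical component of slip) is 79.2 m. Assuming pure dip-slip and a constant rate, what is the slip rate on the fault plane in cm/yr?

0.0756 cm/yr

dip-slip = throw / sin(dip) = 79.2 m / sin(74°) = 82.39 m
rate = 82.39 m / 109 ka = 0.000756 m/yr = 0.0756 cm/yr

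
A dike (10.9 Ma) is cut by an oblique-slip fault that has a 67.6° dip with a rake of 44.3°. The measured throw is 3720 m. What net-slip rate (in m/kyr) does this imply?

0.529 m/kyr

dip-slip = throw / sin(dip) = 3720 / sin(67.6°) = 4024 m
net slip = dip-slip / sin(rake) = 4024 / sin(44.3°) = 5761 m
rate = 5761 m / 10.9 Ma = 0.000529 m/yr = 0.529 m/kyr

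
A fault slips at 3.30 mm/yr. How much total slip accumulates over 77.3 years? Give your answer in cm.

slip = rate × time = 3.30 mm/yr × 77.3 years = 0.255 m = 25.5 cm

25.5 cm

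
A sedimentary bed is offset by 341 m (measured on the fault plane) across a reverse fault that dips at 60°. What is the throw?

295 m

throw = dip-slip × sin(dip) = 341 m × sin(60°) = 295 m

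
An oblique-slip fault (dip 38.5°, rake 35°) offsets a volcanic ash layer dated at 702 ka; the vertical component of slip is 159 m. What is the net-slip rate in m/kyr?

dip-slip = throw / sin(dip) = 159 / sin(38.5°) = 255.4 m
net slip = dip-slip / sin(rake) = 255.4 / sin(35°) = 445.3 m
rate = 445.3 m / 702 ka = 0.000634 m/yr = 0.634 m/kyr

0.634 m/kyr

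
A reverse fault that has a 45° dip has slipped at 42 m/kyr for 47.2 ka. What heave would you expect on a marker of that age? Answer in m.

dip-slip = rate × time = 42 m/kyr × 47.2 ka = 1982 m
heave = dip-slip × cos(dip) = 1982 × cos(45°) = 1400 m

1400 m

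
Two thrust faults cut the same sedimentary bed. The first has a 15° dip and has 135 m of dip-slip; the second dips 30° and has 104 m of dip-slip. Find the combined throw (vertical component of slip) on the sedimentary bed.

throw_A = 135 × sin(15°) = 34.94 m
throw_B = 104 × sin(30°) = 52 m
total = 34.94 + 52 = 86.9 m

86.9 m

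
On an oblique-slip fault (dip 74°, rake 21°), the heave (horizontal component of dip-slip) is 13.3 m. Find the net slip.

dip-slip = heave / cos(dip) = 13.3 / cos(74°) = 48.25 m
net slip = dip-slip / sin(rake) = 48.25 / sin(21°) = 135 m

135 m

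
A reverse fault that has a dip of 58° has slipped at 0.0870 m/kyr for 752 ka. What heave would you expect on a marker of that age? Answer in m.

34.7 m

dip-slip = rate × time = 0.0870 m/kyr × 752 ka = 65.42 m
heave = dip-slip × cos(dip) = 65.42 × cos(58°) = 34.7 m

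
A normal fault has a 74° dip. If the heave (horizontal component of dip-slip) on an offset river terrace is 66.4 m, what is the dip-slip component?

241 m

dip-slip = heave / cos(dip) = 66.4 / cos(74°) = 241 m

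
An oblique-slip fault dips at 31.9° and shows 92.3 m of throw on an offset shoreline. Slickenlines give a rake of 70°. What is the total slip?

dip-slip = throw / sin(dip) = 92.3 / sin(31.9°) = 174.7 m
net slip = dip-slip / sin(rake) = 174.7 / sin(70°) = 186 m

186 m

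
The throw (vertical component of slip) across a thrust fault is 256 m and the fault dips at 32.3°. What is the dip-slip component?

479 m

dip-slip = throw / sin(dip) = 256 / sin(32.3°) = 479 m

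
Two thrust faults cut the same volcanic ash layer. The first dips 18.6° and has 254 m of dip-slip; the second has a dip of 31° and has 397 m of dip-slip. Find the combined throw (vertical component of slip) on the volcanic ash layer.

throw_A = 254 × sin(18.6°) = 81.02 m
throw_B = 397 × sin(31°) = 204.5 m
total = 81.02 + 204.5 = 285 m

285 m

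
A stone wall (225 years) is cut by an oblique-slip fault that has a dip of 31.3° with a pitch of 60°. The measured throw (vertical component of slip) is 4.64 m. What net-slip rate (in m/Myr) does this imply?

dip-slip = throw / sin(dip) = 4.64 / sin(31.3°) = 8.931 m
net slip = dip-slip / sin(rake) = 8.931 / sin(60°) = 10.31 m
rate = 10.31 m / 225 years = 0.0458 m/yr = 45800 m/Myr

45800 m/Myr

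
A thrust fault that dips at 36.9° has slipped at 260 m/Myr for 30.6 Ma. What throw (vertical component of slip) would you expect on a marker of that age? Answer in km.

4.78 km

dip-slip = rate × time = 260 m/Myr × 30.6 Ma = 7956 m
throw = dip-slip × sin(dip) = 7956 × sin(36.9°) = 4780 m = 4.78 km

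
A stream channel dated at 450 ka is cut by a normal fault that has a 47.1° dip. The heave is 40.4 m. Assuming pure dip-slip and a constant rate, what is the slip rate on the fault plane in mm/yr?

dip-slip = heave / cos(dip) = 40.4 m / cos(47.1°) = 59.35 m
rate = 59.35 m / 450 ka = 0.000132 m/yr = 0.132 mm/yr

0.132 mm/yr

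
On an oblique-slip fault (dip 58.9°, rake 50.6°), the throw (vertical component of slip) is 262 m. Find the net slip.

396 m

dip-slip = throw / sin(dip) = 262 / sin(58.9°) = 306 m
net slip = dip-slip / sin(rake) = 306 / sin(50.6°) = 396 m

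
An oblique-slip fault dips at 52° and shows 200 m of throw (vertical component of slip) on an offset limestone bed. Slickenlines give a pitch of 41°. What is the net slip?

dip-slip = throw / sin(dip) = 200 / sin(52°) = 253.8 m
net slip = dip-slip / sin(rake) = 253.8 / sin(41°) = 387 m

387 m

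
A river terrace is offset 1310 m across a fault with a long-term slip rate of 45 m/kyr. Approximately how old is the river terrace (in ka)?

age = offset / rate = 1310 m / (45 m/kyr) = 29100 yr = 29.1 ka

29.1 ka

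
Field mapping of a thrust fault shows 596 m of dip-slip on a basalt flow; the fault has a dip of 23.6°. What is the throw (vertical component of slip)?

239 m

throw = dip-slip × sin(dip) = 596 m × sin(23.6°) = 239 m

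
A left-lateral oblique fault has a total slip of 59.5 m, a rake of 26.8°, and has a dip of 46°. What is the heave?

dip-slip = net slip × sin(rake) = 59.5 m × sin(26.8°) = 26.83 m
heave = dip-slip × cos(dip) = 26.83 × cos(46°) = 18.6 m

18.6 m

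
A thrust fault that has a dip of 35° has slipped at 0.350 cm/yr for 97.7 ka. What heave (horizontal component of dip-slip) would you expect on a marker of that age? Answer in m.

280 m

dip-slip = rate × time = 0.350 cm/yr × 97.7 ka = 341.9 m
heave = dip-slip × cos(dip) = 341.9 × cos(35°) = 280 m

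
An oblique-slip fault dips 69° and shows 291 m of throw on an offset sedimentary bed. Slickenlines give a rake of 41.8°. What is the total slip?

dip-slip = throw / sin(dip) = 291 / sin(69°) = 311.7 m
net slip = dip-slip / sin(rake) = 311.7 / sin(41.8°) = 468 m

468 m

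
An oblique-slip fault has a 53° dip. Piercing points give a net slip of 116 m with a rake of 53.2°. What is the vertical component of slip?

74.2 m

dip-slip = net slip × sin(rake) = 116 m × sin(53.2°) = 92.88 m
throw = dip-slip × sin(dip) = 92.88 × sin(53°) = 74.2 m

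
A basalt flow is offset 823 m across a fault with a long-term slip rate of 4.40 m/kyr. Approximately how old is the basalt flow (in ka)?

age = offset / rate = 823 m / (4.40 m/kyr) = 187000 yr = 187 ka

187 ka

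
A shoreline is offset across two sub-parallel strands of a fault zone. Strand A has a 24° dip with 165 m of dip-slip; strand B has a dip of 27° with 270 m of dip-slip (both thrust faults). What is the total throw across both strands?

throw_A = 165 × sin(24°) = 67.11 m
throw_B = 270 × sin(27°) = 122.6 m
total = 67.11 + 122.6 = 190 m

190 m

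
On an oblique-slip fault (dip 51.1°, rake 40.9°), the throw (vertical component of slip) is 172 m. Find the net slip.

338 m

dip-slip = throw / sin(dip) = 172 / sin(51.1°) = 221 m
net slip = dip-slip / sin(rake) = 221 / sin(40.9°) = 338 m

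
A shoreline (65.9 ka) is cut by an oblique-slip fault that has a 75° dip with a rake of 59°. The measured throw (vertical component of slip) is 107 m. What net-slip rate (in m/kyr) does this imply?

dip-slip = throw / sin(dip) = 107 / sin(75°) = 110.8 m
net slip = dip-slip / sin(rake) = 110.8 / sin(59°) = 129.2 m
rate = 129.2 m / 65.9 ka = 0.00196 m/yr = 1.96 m/kyr

1.96 m/kyr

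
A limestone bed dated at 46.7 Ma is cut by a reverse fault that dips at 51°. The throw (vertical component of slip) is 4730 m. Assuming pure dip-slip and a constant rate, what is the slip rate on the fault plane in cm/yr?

0.0130 cm/yr

dip-slip = throw / sin(dip) = 4730 m / sin(51°) = 6086 m
rate = 6086 m / 46.7 Ma = 0.000130 m/yr = 0.0130 cm/yr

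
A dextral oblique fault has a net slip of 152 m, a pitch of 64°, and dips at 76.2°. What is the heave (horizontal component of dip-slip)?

32.6 m

dip-slip = net slip × sin(rake) = 152 m × sin(64°) = 136.6 m
heave = dip-slip × cos(dip) = 136.6 × cos(76.2°) = 32.6 m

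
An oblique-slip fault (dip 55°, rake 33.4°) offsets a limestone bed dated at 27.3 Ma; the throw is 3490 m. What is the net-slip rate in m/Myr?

dip-slip = throw / sin(dip) = 3490 / sin(55°) = 4261 m
net slip = dip-slip / sin(rake) = 4261 / sin(33.4°) = 7740 m
rate = 7740 m / 27.3 Ma = 0.000284 m/yr = 284 m/Myr

284 m/Myr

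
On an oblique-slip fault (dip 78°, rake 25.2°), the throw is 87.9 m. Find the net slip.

211 m

dip-slip = throw / sin(dip) = 87.9 / sin(78°) = 89.86 m
net slip = dip-slip / sin(rake) = 89.86 / sin(25.2°) = 211 m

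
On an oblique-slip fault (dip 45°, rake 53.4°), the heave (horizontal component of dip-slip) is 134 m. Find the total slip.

236 m

dip-slip = heave / cos(dip) = 134 / cos(45°) = 189.5 m
net slip = dip-slip / sin(rake) = 189.5 / sin(53.4°) = 236 m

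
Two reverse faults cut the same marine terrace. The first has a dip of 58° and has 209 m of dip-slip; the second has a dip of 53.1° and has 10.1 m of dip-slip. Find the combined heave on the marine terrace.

117 m

heave_A = 209 × cos(58°) = 110.8 m
heave_B = 10.1 × cos(53.1°) = 6.064 m
total = 110.8 + 6.064 = 117 m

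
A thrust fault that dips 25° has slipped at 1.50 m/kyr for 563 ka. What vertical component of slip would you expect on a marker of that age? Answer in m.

357 m

dip-slip = rate × time = 1.50 m/kyr × 563 ka = 844.5 m
throw = dip-slip × sin(dip) = 844.5 × sin(25°) = 357 m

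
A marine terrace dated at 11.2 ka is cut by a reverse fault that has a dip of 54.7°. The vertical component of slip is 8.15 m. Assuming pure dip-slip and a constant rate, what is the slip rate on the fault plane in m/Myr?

dip-slip = throw / sin(dip) = 8.15 m / sin(54.7°) = 9.986 m
rate = 9.986 m / 11.2 ka = 0.000892 m/yr = 892 m/Myr

892 m/Myr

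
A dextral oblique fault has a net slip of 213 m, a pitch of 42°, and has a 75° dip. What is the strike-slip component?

strike-slip = net slip × cos(rake) = 213 m × cos(42°) = 158 m

158 m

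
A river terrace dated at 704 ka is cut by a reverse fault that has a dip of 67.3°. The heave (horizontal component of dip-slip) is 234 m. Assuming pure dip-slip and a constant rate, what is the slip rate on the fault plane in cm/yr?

dip-slip = heave / cos(dip) = 234 m / cos(67.3°) = 606.4 m
rate = 606.4 m / 704 ka = 0.000861 m/yr = 0.0861 cm/yr

0.0861 cm/yr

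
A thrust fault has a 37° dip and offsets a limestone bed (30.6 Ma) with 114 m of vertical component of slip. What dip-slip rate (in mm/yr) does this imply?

0.00619 mm/yr

dip-slip = throw / sin(dip) = 114 m / sin(37°) = 189.4 m
rate = 189.4 m / 30.6 Ma = 0.00000619 m/yr = 0.00619 mm/yr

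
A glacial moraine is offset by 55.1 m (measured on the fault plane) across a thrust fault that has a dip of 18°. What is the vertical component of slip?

17 m

throw = dip-slip × sin(dip) = 55.1 m × sin(18°) = 17 m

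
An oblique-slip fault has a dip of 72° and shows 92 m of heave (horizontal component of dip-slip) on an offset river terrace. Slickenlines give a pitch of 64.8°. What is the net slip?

dip-slip = heave / cos(dip) = 92 / cos(72°) = 297.7 m
net slip = dip-slip / sin(rake) = 297.7 / sin(64.8°) = 329 m

329 m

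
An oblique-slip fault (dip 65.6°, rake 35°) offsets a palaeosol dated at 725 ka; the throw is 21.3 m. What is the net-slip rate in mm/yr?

0.0562 mm/yr

dip-slip = throw / sin(dip) = 21.3 / sin(65.6°) = 23.39 m
net slip = dip-slip / sin(rake) = 23.39 / sin(35°) = 40.78 m
rate = 40.78 m / 725 ka = 0.0000562 m/yr = 0.0562 mm/yr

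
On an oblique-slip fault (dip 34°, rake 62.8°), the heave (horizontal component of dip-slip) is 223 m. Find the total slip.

dip-slip = heave / cos(dip) = 223 / cos(34°) = 269 m
net slip = dip-slip / sin(rake) = 269 / sin(62.8°) = 302 m

302 m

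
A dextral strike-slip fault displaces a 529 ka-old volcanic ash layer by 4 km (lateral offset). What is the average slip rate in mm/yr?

rate = 4 km / 529 ka = 0.00756 m/yr = 7.56 mm/yr

7.56 mm/yr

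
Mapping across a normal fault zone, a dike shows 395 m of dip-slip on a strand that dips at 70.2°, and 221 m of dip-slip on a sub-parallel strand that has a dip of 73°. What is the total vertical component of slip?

583 m

throw_A = 395 × sin(70.2°) = 371.6 m
throw_B = 221 × sin(73°) = 211.3 m
total = 371.6 + 211.3 = 583 m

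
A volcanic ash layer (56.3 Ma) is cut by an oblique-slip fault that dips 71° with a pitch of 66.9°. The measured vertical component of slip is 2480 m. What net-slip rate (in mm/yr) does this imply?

dip-slip = throw / sin(dip) = 2480 / sin(71°) = 2623 m
net slip = dip-slip / sin(rake) = 2623 / sin(66.9°) = 2852 m
rate = 2852 m / 56.3 Ma = 0.0000506 m/yr = 0.0506 mm/yr

0.0506 mm/yr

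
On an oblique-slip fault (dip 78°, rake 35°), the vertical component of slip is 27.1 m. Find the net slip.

dip-slip = throw / sin(dip) = 27.1 / sin(78°) = 27.71 m
net slip = dip-slip / sin(rake) = 27.71 / sin(35°) = 48.3 m

48.3 m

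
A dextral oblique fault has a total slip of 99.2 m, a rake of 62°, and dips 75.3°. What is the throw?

84.7 m

dip-slip = net slip × sin(rake) = 99.2 m × sin(62°) = 87.59 m
throw = dip-slip × sin(dip) = 87.59 × sin(75.3°) = 84.7 m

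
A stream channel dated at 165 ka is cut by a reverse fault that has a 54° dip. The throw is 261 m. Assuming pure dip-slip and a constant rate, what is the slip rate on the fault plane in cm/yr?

dip-slip = throw / sin(dip) = 261 m / sin(54°) = 322.6 m
rate = 322.6 m / 165 ka = 0.00196 m/yr = 0.196 cm/yr

0.196 cm/yr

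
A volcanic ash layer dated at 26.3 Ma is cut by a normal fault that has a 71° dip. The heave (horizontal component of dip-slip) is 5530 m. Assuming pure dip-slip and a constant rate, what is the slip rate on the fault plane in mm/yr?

0.646 mm/yr

dip-slip = heave / cos(dip) = 5530 m / cos(71°) = 16990 m
rate = 16990 m / 26.3 Ma = 0.000646 m/yr = 0.646 mm/yr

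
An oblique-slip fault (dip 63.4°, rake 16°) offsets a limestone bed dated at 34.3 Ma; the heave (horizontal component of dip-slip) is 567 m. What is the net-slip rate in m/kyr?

dip-slip = heave / cos(dip) = 567 / cos(63.4°) = 1266 m
net slip = dip-slip / sin(rake) = 1266 / sin(16°) = 4594 m
rate = 4594 m / 34.3 Ma = 0.000134 m/yr = 0.134 m/kyr

0.134 m/kyr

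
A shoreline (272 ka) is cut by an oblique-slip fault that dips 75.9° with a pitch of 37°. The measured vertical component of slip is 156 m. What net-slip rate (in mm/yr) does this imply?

0.983 mm/yr

dip-slip = throw / sin(dip) = 156 / sin(75.9°) = 160.8 m
net slip = dip-slip / sin(rake) = 160.8 / sin(37°) = 267.3 m
rate = 267.3 m / 272 ka = 0.000983 m/yr = 0.983 mm/yr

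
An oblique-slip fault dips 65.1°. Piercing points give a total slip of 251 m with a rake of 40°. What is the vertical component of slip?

dip-slip = net slip × sin(rake) = 251 m × sin(40°) = 161.3 m
throw = dip-slip × sin(dip) = 161.3 × sin(65.1°) = 146 m

146 m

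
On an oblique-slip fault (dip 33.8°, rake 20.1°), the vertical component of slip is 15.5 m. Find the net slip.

dip-slip = throw / sin(dip) = 15.5 / sin(33.8°) = 27.86 m
net slip = dip-slip / sin(rake) = 27.86 / sin(20.1°) = 81.1 m

81.1 m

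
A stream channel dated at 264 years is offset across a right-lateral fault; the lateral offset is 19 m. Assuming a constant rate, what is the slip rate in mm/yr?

rate = 19 m / 264 years = 0.0720 m/yr = 72 mm/yr

72 mm/yr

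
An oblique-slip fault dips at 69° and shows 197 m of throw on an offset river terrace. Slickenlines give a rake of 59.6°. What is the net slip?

dip-slip = throw / sin(dip) = 197 / sin(69°) = 211 m
net slip = dip-slip / sin(rake) = 211 / sin(59.6°) = 245 m

245 m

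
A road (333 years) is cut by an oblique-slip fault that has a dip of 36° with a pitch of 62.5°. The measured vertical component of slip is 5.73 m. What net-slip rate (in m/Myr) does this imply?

dip-slip = throw / sin(dip) = 5.73 / sin(36°) = 9.748 m
net slip = dip-slip / sin(rake) = 9.748 / sin(62.5°) = 10.99 m
rate = 10.99 m / 333 years = 0.0330 m/yr = 33000 m/Myr

33000 m/Myr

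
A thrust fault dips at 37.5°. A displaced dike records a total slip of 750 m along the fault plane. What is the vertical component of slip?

457 m

throw = dip-slip × sin(dip) = 750 m × sin(37.5°) = 457 m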